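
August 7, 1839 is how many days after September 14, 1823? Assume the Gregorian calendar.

5806

Sep 14, 1823 → Sep 14, 1824: 366 days (Feb 29, 1824 is in that span).
Sep 14, 1824 → Sep 14, 1825: 365 days.
Sep 14, 1825 → Sep 14, 1826: 365 days.
Sep 14, 1826 → Sep 14, 1827: 365 days.
Sep 14, 1827 → Sep 14, 1828: 366 days (Feb 29, 1828 is in that span).
Sep 14, 1828 → Sep 14, 1829: 365 days.
Sep 14, 1829 → Sep 14, 1830: 365 days.
Sep 14, 1830 → Sep 14, 1831: 365 days.
Sep 14, 1831 → Sep 14, 1832: 366 days (Feb 29, 1832 is in that span).
Sep 14, 1832 → Sep 14, 1833: 365 days.
Sep 14, 1833 → Sep 14, 1834: 365 days.
Sep 14, 1834 → Sep 14, 1835: 365 days.
Sep 14, 1835 → Sep 14, 1836: 366 days (Feb 29, 1836 is in that span).
Sep 14, 1836 → Sep 14, 1837: 365 days.
Sep 14, 1837 → Sep 14, 1838: 365 days.
Sep 14, 1838 → Oct 14, 1838: 30 days (September has 30).
Oct 14, 1838 → Nov 14, 1838: 31 days (October has 31).
Nov 14, 1838 → Dec 14, 1838: 30 days (November has 30).
Dec 14, 1838 → Jan 14, 1839: 31 days (December has 31).
Jan 14, 1839 → Feb 14, 1839: 31 days (January has 31).
Feb 14, 1839 → Mar 14, 1839: 28 days (February has 28).
Mar 14, 1839 → Apr 14, 1839: 31 days (March has 31).
Apr 14, 1839 → May 14, 1839: 30 days (April has 30).
May 14, 1839 → Jun 14, 1839: 31 days (May has 31).
Jun 14, 1839 → Jul 14, 1839: 30 days (June has 30).
Jul 14, 1839 → Aug 7, 1839: 24 days.
Total: 5806 days.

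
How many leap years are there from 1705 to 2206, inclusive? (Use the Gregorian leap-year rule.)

121

Multiples of 4 in [1705,2206]: 125.
Of those, multiples of 100: 5 (not leap unless ÷400).
Multiples of 400: 1.
Leap years = 125 − 5 + 1 = 121.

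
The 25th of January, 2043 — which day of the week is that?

Sunday

Doomsday rule: the anchor day for the 2000s is Tuesday. For year 43: 43÷12 = 3 r 7, and 7÷4 = 1, so 3+7+1 = 11.
Tuesday + 11 ≡ Saturday — that's 2043's doomsday.
In January the doomsday date is Jan 3 (2043 is not a leap year).
Jan 25 is 22 days after Jan 3; 22 mod 7 = 1, so Saturday + 1 = Sunday.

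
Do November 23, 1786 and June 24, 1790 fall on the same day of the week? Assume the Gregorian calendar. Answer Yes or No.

From Nov 23, 1786 to Jun 24, 1790 is 1309 days.
1309 mod 7 = 0, so they are the same weekday.
(Nov 23, 1786 is a Thursday; Jun 24, 1790 is a Thursday.)

Yes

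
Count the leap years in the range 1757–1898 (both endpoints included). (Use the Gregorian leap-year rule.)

Multiples of 4 in [1757,1898]: 35.
Of those, multiples of 100: 1 (not leap unless ÷400).
Multiples of 400: 0.
Leap years = 35 − 1 + 0 = 34.

34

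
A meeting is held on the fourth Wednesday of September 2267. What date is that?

September 1, 2267 is a Sunday.
The first Wednesday is therefore September 4 (3 days later).
The fourth Wednesday is 4 + 3×7 = September 25.

September 25, 2267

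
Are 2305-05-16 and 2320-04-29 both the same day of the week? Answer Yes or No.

No

From May 16, 2305 to Apr 29, 2320 is 5462 days.
5462 mod 7 = 2, so they are different weekdays.
(May 16, 2305 is a Tuesday; Apr 29, 2320 is a Thursday.)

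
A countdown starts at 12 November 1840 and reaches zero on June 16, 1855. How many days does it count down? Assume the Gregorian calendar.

Nov 12, 1840 → Nov 12, 1841: 365 days.
Nov 12, 1841 → Nov 12, 1842: 365 days.
Nov 12, 1842 → Nov 12, 1843: 365 days.
Nov 12, 1843 → Nov 12, 1844: 366 days (Feb 29, 1844 is in that span).
Nov 12, 1844 → Nov 12, 1845: 365 days.
Nov 12, 1845 → Nov 12, 1846: 365 days.
Nov 12, 1846 → Nov 12, 1847: 365 days.
Nov 12, 1847 → Nov 12, 1848: 366 days (Feb 29, 1848 is in that span).
Nov 12, 1848 → Nov 12, 1849: 365 days.
Nov 12, 1849 → Nov 12, 1850: 365 days.
Nov 12, 1850 → Nov 12, 1851: 365 days.
Nov 12, 1851 → Nov 12, 1852: 366 days (Feb 29, 1852 is in that span).
Nov 12, 1852 → Nov 12, 1853: 365 days.
Nov 12, 1853 → Nov 12, 1854: 365 days.
Nov 12, 1854 → Dec 12, 1854: 30 days (November has 30).
Dec 12, 1854 → Jan 12, 1855: 31 days (December has 31).
Jan 12, 1855 → Feb 12, 1855: 31 days (January has 31).
Feb 12, 1855 → Mar 12, 1855: 28 days (February has 28).
Mar 12, 1855 → Apr 12, 1855: 31 days (March has 31).
Apr 12, 1855 → May 12, 1855: 30 days (April has 30).
May 12, 1855 → Jun 12, 1855: 31 days (May has 31).
Jun 12, 1855 → Jun 16, 1855: 4 days.
Total: 5329 days.

5329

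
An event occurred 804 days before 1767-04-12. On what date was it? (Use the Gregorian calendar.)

−365 (one year) → Apr 12, 1766 (439 left).
−365 (one year) → Apr 12, 1765 (74 left).
−12 → Mar 31, 1765 (end of Mar, 31 days; 62 left).
−31 → Feb 28, 1765 (end of Feb, 28 days; 31 left).
−28 → Jan 31, 1765 (end of Jan, 31 days; 3 left).
−3 → Jan 28, 1765.

January 28, 1765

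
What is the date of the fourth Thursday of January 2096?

January 26, 2096

January 1, 2096 is a Sunday.
The first Thursday is therefore January 5 (4 days later).
The fourth Thursday is 5 + 3×7 = January 26.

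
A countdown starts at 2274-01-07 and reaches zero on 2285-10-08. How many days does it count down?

Jan 7, 2274 → Jan 7, 2275: 365 days.
Jan 7, 2275 → Jan 7, 2276: 365 days.
Jan 7, 2276 → Jan 7, 2277: 366 days (Feb 29, 2276 is in that span).
Jan 7, 2277 → Jan 7, 2278: 365 days.
Jan 7, 2278 → Jan 7, 2279: 365 days.
Jan 7, 2279 → Jan 7, 2280: 365 days.
Jan 7, 2280 → Jan 7, 2281: 366 days (Feb 29, 2280 is in that span).
Jan 7, 2281 → Jan 7, 2282: 365 days.
Jan 7, 2282 → Jan 7, 2283: 365 days.
Jan 7, 2283 → Jan 7, 2284: 365 days.
Jan 7, 2284 → Jan 7, 2285: 366 days (Feb 29, 2284 is in that span).
Jan 7, 2285 → Feb 7, 2285: 31 days (January has 31).
Feb 7, 2285 → Mar 7, 2285: 28 days (February has 28).
Mar 7, 2285 → Apr 7, 2285: 31 days (March has 31).
Apr 7, 2285 → May 7, 2285: 30 days (April has 30).
May 7, 2285 → Jun 7, 2285: 31 days (May has 31).
Jun 7, 2285 → Jul 7, 2285: 30 days (June has 30).
Jul 7, 2285 → Aug 7, 2285: 31 days (July has 31).
Aug 7, 2285 → Sep 7, 2285: 31 days (August has 31).
Sep 7, 2285 → Oct 7, 2285: 30 days (September has 30).
Oct 7, 2285 → Oct 8, 2285: 1 days.
Total: 4292 days.

4292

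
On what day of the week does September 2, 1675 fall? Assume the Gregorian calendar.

Doomsday rule: the anchor day for the 1600s is Tuesday. For year 75: 75÷12 = 6 r 3, and 3÷4 = 0, so 6+3+0 = 9.
Tuesday + 9 ≡ Thursday — that's 1675's doomsday.
In September the doomsday date is Sep 5.
Sep 2 is 3 days before Sep 5; 3 mod 7 = 3, so Thursday − 3 = Monday.

Monday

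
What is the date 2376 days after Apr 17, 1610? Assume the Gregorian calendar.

+365 (one year) → Apr 17, 1611 (2011 left).
+366 (one year; includes Feb 29, 1612) → Apr 17, 1612 (1645 left).
+365 (one year) → Apr 17, 1613 (1280 left).
+365 (one year) → Apr 17, 1614 (915 left).
+365 (one year) → Apr 17, 1615 (550 left).
+366 (one year; includes Feb 29, 1616) → Apr 17, 1616 (184 left).
Apr has 30 days: +14 → May 1, 1616 (170 left).
May has 31 days: +31 → Jun 1, 1616 (139 left).
Jun has 30 days: +30 → Jul 1, 1616 (109 left).
Jul has 31 days: +31 → Aug 1, 1616 (78 left).
Aug has 31 days: +31 → Sep 1, 1616 (47 left).
Sep has 30 days: +30 → Oct 1, 1616 (17 left).
+17 → Oct 18, 1616.

October 18, 1616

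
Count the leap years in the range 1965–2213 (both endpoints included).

60

Multiples of 4 in [1965,2213]: 62.
Of those, multiples of 100: 3 (not leap unless ÷400).
Multiples of 400: 1.
Leap years = 62 − 3 + 1 = 60.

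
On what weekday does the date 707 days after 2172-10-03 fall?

Saturday

First find the weekday of Oct 3, 2172. Doomsday rule: the anchor day for the 2100s is Sunday. For year 72: 72÷12 = 6 r 0, and 0÷4 = 0, so 6+0+0 = 6.
Sunday + 6 ≡ Saturday — that's 2172's doomsday.
In October the doomsday date is Oct 10.
Oct 3 is 7 days before Oct 10; 7 mod 7 = 0, so Saturday − 0 = Saturday.
707 mod 7 = 0, so 707 days after a Saturday is Saturday + 0 = Saturday.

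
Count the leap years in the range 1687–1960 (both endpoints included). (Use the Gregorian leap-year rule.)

66

Multiples of 4 in [1687,1960]: 69.
Of those, multiples of 100: 3 (not leap unless ÷400).
Multiples of 400: 0.
Leap years = 69 − 3 + 0 = 66.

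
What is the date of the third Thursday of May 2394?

May 1, 2394 is a Sunday.
The first Thursday is therefore May 5 (4 days later).
The third Thursday is 5 + 2×7 = May 19.

May 19, 2394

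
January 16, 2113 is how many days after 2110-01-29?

Jan 29, 2110 → Jan 29, 2111: 365 days.
Jan 29, 2111 → Jan 29, 2112: 365 days.
Jan 29, 2112 → Feb 29, 2112: 31 days (January has 31).
Feb 29, 2112 → Mar 29, 2112: 29 days (February has 29).
Mar 29, 2112 → Apr 29, 2112: 31 days (March has 31).
Apr 29, 2112 → May 29, 2112: 30 days (April has 30).
May 29, 2112 → Jun 29, 2112: 31 days (May has 31).
Jun 29, 2112 → Jul 29, 2112: 30 days (June has 30).
Jul 29, 2112 → Aug 29, 2112: 31 days (July has 31).
Aug 29, 2112 → Sep 29, 2112: 31 days (August has 31).
Sep 29, 2112 → Oct 29, 2112: 30 days (September has 30).
Oct 29, 2112 → Nov 29, 2112: 31 days (October has 31).
Nov 29, 2112 → Dec 29, 2112: 30 days (November has 30).
Dec 29, 2112 → Jan 16, 2113: 18 days.
Total: 1083 days.

1083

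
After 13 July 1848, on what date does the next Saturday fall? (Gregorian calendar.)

July 15, 1848

Jul 13, 1848 is a Thursday.
From Thursday to the next Saturday is 2 days.
Jul 13, 1848 + 2 = Jul 15, 1848.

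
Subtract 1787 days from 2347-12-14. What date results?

January 22, 2343

−365 (one year) → Dec 14, 2346 (1422 left).
−365 (one year) → Dec 14, 2345 (1057 left).
−365 (one year) → Dec 14, 2344 (692 left).
−366 (one year; includes Feb 29, 2344) → Dec 14, 2343 (326 left).
−14 → Nov 30, 2343 (end of Nov, 30 days; 312 left).
−30 → Oct 31, 2343 (end of Oct, 31 days; 282 left).
−31 → Sep 30, 2343 (end of Sep, 30 days; 251 left).
−30 → Aug 31, 2343 (end of Aug, 31 days; 221 left).
−31 → Jul 31, 2343 (end of Jul, 31 days; 190 left).
−31 → Jun 30, 2343 (end of Jun, 30 days; 159 left).
−30 → May 31, 2343 (end of May, 31 days; 129 left).
−31 → Apr 30, 2343 (end of Apr, 30 days; 98 left).
−30 → Mar 31, 2343 (end of Mar, 31 days; 68 left).
−31 → Feb 28, 2343 (end of Feb, 28 days; 37 left).
−28 → Jan 31, 2343 (end of Jan, 31 days; 9 left).
−9 → Jan 22, 2343.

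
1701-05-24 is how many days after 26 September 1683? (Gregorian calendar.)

Sep 26, 1683 → Sep 26, 1684: 366 days (Feb 29, 1684 is in that span).
Sep 26, 1684 → Sep 26, 1685: 365 days.
Sep 26, 1685 → Sep 26, 1686: 365 days.
Sep 26, 1686 → Sep 26, 1687: 365 days.
Sep 26, 1687 → Sep 26, 1688: 366 days (Feb 29, 1688 is in that span).
Sep 26, 1688 → Sep 26, 1689: 365 days.
Sep 26, 1689 → Sep 26, 1690: 365 days.
Sep 26, 1690 → Sep 26, 1691: 365 days.
Sep 26, 1691 → Sep 26, 1692: 366 days (Feb 29, 1692 is in that span).
Sep 26, 1692 → Sep 26, 1693: 365 days.
Sep 26, 1693 → Sep 26, 1694: 365 days.
Sep 26, 1694 → Sep 26, 1695: 365 days.
Sep 26, 1695 → Sep 26, 1696: 366 days (Feb 29, 1696 is in that span).
Sep 26, 1696 → Sep 26, 1697: 365 days.
Sep 26, 1697 → Sep 26, 1698: 365 days.
Sep 26, 1698 → Sep 26, 1699: 365 days.
Sep 26, 1699 → Sep 26, 1700: 365 days.
Sep 26, 1700 → Oct 26, 1700: 30 days (September has 30).
Oct 26, 1700 → Nov 26, 1700: 31 days (October has 31).
Nov 26, 1700 → Dec 26, 1700: 30 days (November has 30).
Dec 26, 1700 → Jan 26, 1701: 31 days (December has 31).
Jan 26, 1701 → Feb 26, 1701: 31 days (January has 31).
Feb 26, 1701 → Mar 26, 1701: 28 days (February has 28).
Mar 26, 1701 → Apr 26, 1701: 31 days (March has 31).
Apr 26, 1701 → May 24, 1701: 28 days.
Total: 6449 days.

6449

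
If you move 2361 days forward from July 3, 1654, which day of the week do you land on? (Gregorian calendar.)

Jul 3, 1654 is a Friday.
2361 mod 7 = 2, so 2361 days after a Friday is Friday + 2 = Sunday.

Sunday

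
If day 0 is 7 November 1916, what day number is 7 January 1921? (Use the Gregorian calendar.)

Nov 7, 1916 → Nov 7, 1917: 365 days.
Nov 7, 1917 → Nov 7, 1918: 365 days.
Nov 7, 1918 → Nov 7, 1919: 365 days.
Nov 7, 1919 → Nov 7, 1920: 366 days (Feb 29, 1920 is in that span).
Nov 7, 1920 → Dec 7, 1920: 30 days (November has 30).
Dec 7, 1920 → Jan 7, 1921: 31 days.
Total: 1522 days.

1522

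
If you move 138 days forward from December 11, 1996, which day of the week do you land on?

First find the weekday of Dec 11, 1996. Doomsday rule: the anchor day for the 1900s is Wednesday. For year 96: 96÷12 = 8 r 0, and 0÷4 = 0, so 8+0+0 = 8.
Wednesday + 8 ≡ Thursday — that's 1996's doomsday.
In December the doomsday date is Dec 12.
Dec 11 is 1 day before Dec 12; 1 mod 7 = 1, so Thursday − 1 = Wednesday.
138 mod 7 = 5, so 138 days after a Wednesday is Wednesday + 5 = Monday.

Monday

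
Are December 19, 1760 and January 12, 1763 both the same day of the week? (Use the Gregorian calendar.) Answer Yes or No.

From Dec 19, 1760 to Jan 12, 1763 is 754 days.
754 mod 7 = 5, so they are different weekdays.
(Dec 19, 1760 is a Friday; Jan 12, 1763 is a Wednesday.)

No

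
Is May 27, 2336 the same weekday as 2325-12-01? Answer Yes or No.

No

From Dec 1, 2325 to May 27, 2336 is 3830 days.
3830 mod 7 = 1, so they are different weekdays.
(Dec 1, 2325 is a Tuesday; May 27, 2336 is a Wednesday.)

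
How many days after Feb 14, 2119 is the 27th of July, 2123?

Feb 14, 2119 → Feb 14, 2120: 365 days.
Feb 14, 2120 → Feb 14, 2121: 366 days (Feb 29, 2120 is in that span).
Feb 14, 2121 → Feb 14, 2122: 365 days.
Feb 14, 2122 → Feb 14, 2123: 365 days.
Feb 14, 2123 → Mar 14, 2123: 28 days (February has 28).
Mar 14, 2123 → Apr 14, 2123: 31 days (March has 31).
Apr 14, 2123 → May 14, 2123: 30 days (April has 30).
May 14, 2123 → Jun 14, 2123: 31 days (May has 31).
Jun 14, 2123 → Jul 14, 2123: 30 days (June has 30).
Jul 14, 2123 → Jul 27, 2123: 13 days.
Total: 1624 days.

1624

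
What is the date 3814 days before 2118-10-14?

May 5, 2108

−365 (one year) → Oct 14, 2117 (3449 left).
−365 (one year) → Oct 14, 2116 (3084 left).
−366 (one year; includes Feb 29, 2116) → Oct 14, 2115 (2718 left).
−365 (one year) → Oct 14, 2114 (2353 left).
−365 (one year) → Oct 14, 2113 (1988 left).
−365 (one year) → Oct 14, 2112 (1623 left).
−366 (one year; includes Feb 29, 2112) → Oct 14, 2111 (1257 left).
−365 (one year) → Oct 14, 2110 (892 left).
−365 (one year) → Oct 14, 2109 (527 left).
−365 (one year) → Oct 14, 2108 (162 left).
−14 → Sep 30, 2108 (end of Sep, 30 days; 148 left).
−30 → Aug 31, 2108 (end of Aug, 31 days; 118 left).
−31 → Jul 31, 2108 (end of Jul, 31 days; 87 left).
−31 → Jun 30, 2108 (end of Jun, 30 days; 56 left).
−30 → May 31, 2108 (end of May, 31 days; 26 left).
−26 → May 5, 2108.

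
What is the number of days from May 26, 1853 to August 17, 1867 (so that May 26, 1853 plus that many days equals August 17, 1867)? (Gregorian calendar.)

May 26, 1853 → May 26, 1854: 365 days.
May 26, 1854 → May 26, 1855: 365 days.
May 26, 1855 → May 26, 1856: 366 days (Feb 29, 1856 is in that span).
May 26, 1856 → May 26, 1857: 365 days.
May 26, 1857 → May 26, 1858: 365 days.
May 26, 1858 → May 26, 1859: 365 days.
May 26, 1859 → May 26, 1860: 366 days (Feb 29, 1860 is in that span).
May 26, 1860 → May 26, 1861: 365 days.
May 26, 1861 → May 26, 1862: 365 days.
May 26, 1862 → May 26, 1863: 365 days.
May 26, 1863 → May 26, 1864: 366 days (Feb 29, 1864 is in that span).
May 26, 1864 → May 26, 1865: 365 days.
May 26, 1865 → May 26, 1866: 365 days.
May 26, 1866 → May 26, 1867: 365 days.
May 26, 1867 → Jun 26, 1867: 31 days (May has 31).
Jun 26, 1867 → Jul 26, 1867: 30 days (June has 30).
Jul 26, 1867 → Aug 17, 1867: 22 days.
Total: 5196 days.

5196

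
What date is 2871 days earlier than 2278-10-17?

−365 (one year) → Oct 17, 2277 (2506 left).
−365 (one year) → Oct 17, 2276 (2141 left).
−366 (one year; includes Feb 29, 2276) → Oct 17, 2275 (1775 left).
−365 (one year) → Oct 17, 2274 (1410 left).
−365 (one year) → Oct 17, 2273 (1045 left).
−365 (one year) → Oct 17, 2272 (680 left).
−366 (one year; includes Feb 29, 2272) → Oct 17, 2271 (314 left).
−17 → Sep 30, 2271 (end of Sep, 30 days; 297 left).
−30 → Aug 31, 2271 (end of Aug, 31 days; 267 left).
−31 → Jul 31, 2271 (end of Jul, 31 days; 236 left).
−31 → Jun 30, 2271 (end of Jun, 30 days; 205 left).
−30 → May 31, 2271 (end of May, 31 days; 175 left).
−31 → Apr 30, 2271 (end of Apr, 30 days; 144 left).
−30 → Mar 31, 2271 (end of Mar, 31 days; 114 left).
−31 → Feb 28, 2271 (end of Feb, 28 days; 83 left).
−28 → Jan 31, 2271 (end of Jan, 31 days; 55 left).
−31 → Dec 31, 2270 (end of Dec, 31 days; 24 left).
−24 → Dec 7, 2270.

December 7, 2270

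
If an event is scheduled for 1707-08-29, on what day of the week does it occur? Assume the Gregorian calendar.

Monday

Doomsday rule: the anchor day for the 1700s is Sunday. For year 07: 7÷12 = 0 r 7, and 7÷4 = 1, so 0+7+1 = 8.
Sunday + 8 ≡ Monday — that's 1707's doomsday.
In August the doomsday date is Aug 8.
Aug 29 is 21 days after Aug 8; 21 mod 7 = 0, so Monday + 0 = Monday.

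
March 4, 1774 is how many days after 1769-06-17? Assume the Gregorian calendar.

1721

Jun 17, 1769 → Jun 17, 1770: 365 days.
Jun 17, 1770 → Jun 17, 1771: 365 days.
Jun 17, 1771 → Jun 17, 1772: 366 days (Feb 29, 1772 is in that span).
Jun 17, 1772 → Jun 17, 1773: 365 days.
Jun 17, 1773 → Jul 17, 1773: 30 days (June has 30).
Jul 17, 1773 → Aug 17, 1773: 31 days (July has 31).
Aug 17, 1773 → Sep 17, 1773: 31 days (August has 31).
Sep 17, 1773 → Oct 17, 1773: 30 days (September has 30).
Oct 17, 1773 → Nov 17, 1773: 31 days (October has 31).
Nov 17, 1773 → Dec 17, 1773: 30 days (November has 30).
Dec 17, 1773 → Jan 17, 1774: 31 days (December has 31).
Jan 17, 1774 → Feb 17, 1774: 31 days (January has 31).
Feb 17, 1774 → Mar 4, 1774: 15 days.
Total: 1721 days.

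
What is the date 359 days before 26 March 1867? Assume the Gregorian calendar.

April 1, 1866

−26 → Feb 28, 1867 (end of Feb, 28 days; 333 left).
−28 → Jan 31, 1867 (end of Jan, 31 days; 305 left).
−31 → Dec 31, 1866 (end of Dec, 31 days; 274 left).
−31 → Nov 30, 1866 (end of Nov, 30 days; 243 left).
−30 → Oct 31, 1866 (end of Oct, 31 days; 213 left).
−31 → Sep 30, 1866 (end of Sep, 30 days; 182 left).
−30 → Aug 31, 1866 (end of Aug, 31 days; 152 left).
−31 → Jul 31, 1866 (end of Jul, 31 days; 121 left).
−31 → Jun 30, 1866 (end of Jun, 30 days; 90 left).
−30 → May 31, 1866 (end of May, 31 days; 60 left).
−31 → Apr 30, 1866 (end of Apr, 30 days; 29 left).
−29 → Apr 1, 1866.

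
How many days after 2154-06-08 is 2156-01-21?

Jun 8, 2154 → Jun 8, 2155: 365 days.
Jun 8, 2155 → Jul 8, 2155: 30 days (June has 30).
Jul 8, 2155 → Aug 8, 2155: 31 days (July has 31).
Aug 8, 2155 → Sep 8, 2155: 31 days (August has 31).
Sep 8, 2155 → Oct 8, 2155: 30 days (September has 30).
Oct 8, 2155 → Nov 8, 2155: 31 days (October has 31).
Nov 8, 2155 → Dec 8, 2155: 30 days (November has 30).
Dec 8, 2155 → Jan 8, 2156: 31 days (December has 31).
Jan 8, 2156 → Jan 21, 2156: 13 days.
Total: 592 days.

592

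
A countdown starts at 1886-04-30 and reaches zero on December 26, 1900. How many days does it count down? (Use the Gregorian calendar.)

Apr 30, 1886 → Apr 30, 1887: 365 days.
Apr 30, 1887 → Apr 30, 1888: 366 days (Feb 29, 1888 is in that span).
Apr 30, 1888 → Apr 30, 1889: 365 days.
Apr 30, 1889 → Apr 30, 1890: 365 days.
Apr 30, 1890 → Apr 30, 1891: 365 days.
Apr 30, 1891 → Apr 30, 1892: 366 days (Feb 29, 1892 is in that span).
Apr 30, 1892 → Apr 30, 1893: 365 days.
Apr 30, 1893 → Apr 30, 1894: 365 days.
Apr 30, 1894 → Apr 30, 1895: 365 days.
Apr 30, 1895 → Apr 30, 1896: 366 days (Feb 29, 1896 is in that span).
Apr 30, 1896 → Apr 30, 1897: 365 days.
Apr 30, 1897 → Apr 30, 1898: 365 days.
Apr 30, 1898 → Apr 30, 1899: 365 days.
Apr 30, 1899 → Apr 30, 1900: 365 days.
Apr 30, 1900 → May 30, 1900: 30 days (April has 30).
May 30, 1900 → Jun 30, 1900: 31 days (May has 31).
Jun 30, 1900 → Jul 30, 1900: 30 days (June has 30).
Jul 30, 1900 → Aug 30, 1900: 31 days (July has 31).
Aug 30, 1900 → Sep 30, 1900: 31 days (August has 31).
Sep 30, 1900 → Oct 30, 1900: 30 days (September has 30).
Oct 30, 1900 → Nov 30, 1900: 31 days (October has 31).
Nov 30, 1900 → Dec 26, 1900: 26 days.
Total: 5353 days.

5353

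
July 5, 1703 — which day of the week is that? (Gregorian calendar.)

Thursday

Doomsday rule: the anchor day for the 1700s is Sunday. For year 03: 3÷12 = 0 r 3, and 3÷4 = 0, so 0+3+0 = 3.
Sunday + 3 ≡ Wednesday — that's 1703's doomsday.
In July the doomsday date is Jul 11.
Jul 5 is 6 days before Jul 11; 6 mod 7 = 6, so Wednesday − 6 = Thursday.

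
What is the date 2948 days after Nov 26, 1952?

December 22, 1960

+365 (one year) → Nov 26, 1953 (2583 left).
+365 (one year) → Nov 26, 1954 (2218 left).
+365 (one year) → Nov 26, 1955 (1853 left).
+366 (one year; includes Feb 29, 1956) → Nov 26, 1956 (1487 left).
+365 (one year) → Nov 26, 1957 (1122 left).
+365 (one year) → Nov 26, 1958 (757 left).
+365 (one year) → Nov 26, 1959 (392 left).
Nov has 30 days: +5 → Dec 1, 1959 (387 left).
Dec has 31 days: +31 → Jan 1, 1960 (356 left).
Jan has 31 days: +31 → Feb 1, 1960 (325 left).
Feb has 29 days: +29 → Mar 1, 1960 (296 left).
Mar has 31 days: +31 → Apr 1, 1960 (265 left).
Apr has 30 days: +30 → May 1, 1960 (235 left).
May has 31 days: +31 → Jun 1, 1960 (204 left).
Jun has 30 days: +30 → Jul 1, 1960 (174 left).
Jul has 31 days: +31 → Aug 1, 1960 (143 left).
Aug has 31 days: +31 → Sep 1, 1960 (112 left).
Sep has 30 days: +30 → Oct 1, 1960 (82 left).
Oct has 31 days: +31 → Nov 1, 1960 (51 left).
Nov has 30 days: +30 → Dec 1, 1960 (21 left).
+21 → Dec 22, 1960.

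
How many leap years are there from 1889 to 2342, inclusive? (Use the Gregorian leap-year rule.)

109

Multiples of 4 in [1889,2342]: 113.
Of those, multiples of 100: 5 (not leap unless ÷400).
Multiples of 400: 1.
Leap years = 113 − 5 + 1 = 109.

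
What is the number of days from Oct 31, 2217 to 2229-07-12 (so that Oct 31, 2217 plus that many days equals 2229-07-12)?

4272

Oct 31, 2217 → Oct 31, 2218: 365 days.
Oct 31, 2218 → Oct 31, 2219: 365 days.
Oct 31, 2219 → Oct 31, 2220: 366 days (Feb 29, 2220 is in that span).
Oct 31, 2220 → Oct 31, 2221: 365 days.
Oct 31, 2221 → Oct 31, 2222: 365 days.
Oct 31, 2222 → Oct 31, 2223: 365 days.
Oct 31, 2223 → Oct 31, 2224: 366 days (Feb 29, 2224 is in that span).
Oct 31, 2224 → Oct 31, 2225: 365 days.
Oct 31, 2225 → Oct 31, 2226: 365 days.
Oct 31, 2226 → Oct 31, 2227: 365 days.
Oct 31, 2227 → Oct 31, 2228: 366 days (Feb 29, 2228 is in that span).
Oct 31, 2228 → Nov 30, 2228: 30 days (October has 31).
Nov 30, 2228 → Dec 30, 2228: 30 days (November has 30).
Dec 30, 2228 → Jan 30, 2229: 31 days (December has 31).
Jan 30, 2229 → Feb 28, 2229: 29 days (January has 31).
Feb 28, 2229 → Mar 28, 2229: 28 days (February has 28).
Mar 28, 2229 → Apr 28, 2229: 31 days (March has 31).
Apr 28, 2229 → May 28, 2229: 30 days (April has 30).
May 28, 2229 → Jun 28, 2229: 31 days (May has 31).
Jun 28, 2229 → Jul 12, 2229: 14 days.
Total: 4272 days.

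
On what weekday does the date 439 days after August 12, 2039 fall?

Aug 12, 2039 is a Friday.
439 mod 7 = 5, so 439 days after a Friday is Friday + 5 = Wednesday.

Wednesday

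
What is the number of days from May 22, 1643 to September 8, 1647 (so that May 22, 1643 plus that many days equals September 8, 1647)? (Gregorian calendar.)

May 22, 1643 → May 22, 1644: 366 days (Feb 29, 1644 is in that span).
May 22, 1644 → May 22, 1645: 365 days.
May 22, 1645 → May 22, 1646: 365 days.
May 22, 1646 → May 22, 1647: 365 days.
May 22, 1647 → Jun 22, 1647: 31 days (May has 31).
Jun 22, 1647 → Jul 22, 1647: 30 days (June has 30).
Jul 22, 1647 → Aug 22, 1647: 31 days (July has 31).
Aug 22, 1647 → Sep 8, 1647: 17 days.
Total: 1570 days.

1570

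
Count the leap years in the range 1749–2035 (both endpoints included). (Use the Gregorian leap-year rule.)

Multiples of 4 in [1749,2035]: 71.
Of those, multiples of 100: 3 (not leap unless ÷400).
Multiples of 400: 1.
Leap years = 71 − 3 + 1 = 69.

69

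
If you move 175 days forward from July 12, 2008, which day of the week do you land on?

Saturday

First find the weekday of Jul 12, 2008. Doomsday rule: the anchor day for the 2000s is Tuesday. For year 08: 8÷12 = 0 r 8, and 8÷4 = 2, so 0+8+2 = 10.
Tuesday + 10 ≡ Friday — that's 2008's doomsday.
In July the doomsday date is Jul 11.
Jul 12 is 1 day after Jul 11; 1 mod 7 = 1, so Friday + 1 = Saturday.
175 mod 7 = 0, so 175 days after a Saturday is Saturday + 0 = Saturday.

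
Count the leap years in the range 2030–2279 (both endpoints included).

Multiples of 4 in [2030,2279]: 62.
Of those, multiples of 100: 2 (not leap unless ÷400).
Multiples of 400: 0.
Leap years = 62 − 2 + 0 = 60.

60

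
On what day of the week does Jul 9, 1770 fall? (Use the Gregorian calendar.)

Monday

Doomsday rule: the anchor day for the 1700s is Sunday. For year 70: 70÷12 = 5 r 10, and 10÷4 = 2, so 5+10+2 = 17.
Sunday + 17 ≡ Wednesday — that's 1770's doomsday.
In July the doomsday date is Jul 11.
Jul 9 is 2 days before Jul 11; 2 mod 7 = 2, so Wednesday − 2 = Monday.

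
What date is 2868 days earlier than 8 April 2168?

−366 (one year; includes Feb 29, 2168) → Apr 8, 2167 (2502 left).
−365 (one year) → Apr 8, 2166 (2137 left).
−365 (one year) → Apr 8, 2165 (1772 left).
−365 (one year) → Apr 8, 2164 (1407 left).
−366 (one year; includes Feb 29, 2164) → Apr 8, 2163 (1041 left).
−365 (one year) → Apr 8, 2162 (676 left).
−365 (one year) → Apr 8, 2161 (311 left).
−8 → Mar 31, 2161 (end of Mar, 31 days; 303 left).
−31 → Feb 28, 2161 (end of Feb, 28 days; 272 left).
−28 → Jan 31, 2161 (end of Jan, 31 days; 244 left).
−31 → Dec 31, 2160 (end of Dec, 31 days; 213 left).
−31 → Nov 30, 2160 (end of Nov, 30 days; 182 left).
−30 → Oct 31, 2160 (end of Oct, 31 days; 152 left).
−31 → Sep 30, 2160 (end of Sep, 30 days; 121 left).
−30 → Aug 31, 2160 (end of Aug, 31 days; 91 left).
−31 → Jul 31, 2160 (end of Jul, 31 days; 60 left).
−31 → Jun 30, 2160 (end of Jun, 30 days; 29 left).
−29 → Jun 1, 2160.

June 1, 2160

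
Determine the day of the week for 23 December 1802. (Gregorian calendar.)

Doomsday rule: the anchor day for the 1800s is Friday. For year 02: 2÷12 = 0 r 2, and 2÷4 = 0, so 0+2+0 = 2.
Friday + 2 ≡ Sunday — that's 1802's doomsday.
In December the doomsday date is Dec 12.
Dec 23 is 11 days after Dec 12; 11 mod 7 = 4, so Sunday + 4 = Thursday.

Thursday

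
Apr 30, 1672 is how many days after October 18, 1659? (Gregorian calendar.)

4578

Oct 18, 1659 → Oct 18, 1660: 366 days (Feb 29, 1660 is in that span).
Oct 18, 1660 → Oct 18, 1661: 365 days.
Oct 18, 1661 → Oct 18, 1662: 365 days.
Oct 18, 1662 → Oct 18, 1663: 365 days.
Oct 18, 1663 → Oct 18, 1664: 366 days (Feb 29, 1664 is in that span).
Oct 18, 1664 → Oct 18, 1665: 365 days.
Oct 18, 1665 → Oct 18, 1666: 365 days.
Oct 18, 1666 → Oct 18, 1667: 365 days.
Oct 18, 1667 → Oct 18, 1668: 366 days (Feb 29, 1668 is in that span).
Oct 18, 1668 → Oct 18, 1669: 365 days.
Oct 18, 1669 → Oct 18, 1670: 365 days.
Oct 18, 1670 → Oct 18, 1671: 365 days.
Oct 18, 1671 → Nov 18, 1671: 31 days (October has 31).
Nov 18, 1671 → Dec 18, 1671: 30 days (November has 30).
Dec 18, 1671 → Jan 18, 1672: 31 days (December has 31).
Jan 18, 1672 → Feb 18, 1672: 31 days (January has 31).
Feb 18, 1672 → Mar 18, 1672: 29 days (February has 29).
Mar 18, 1672 → Apr 18, 1672: 31 days (March has 31).
Apr 18, 1672 → Apr 30, 1672: 12 days.
Total: 4578 days.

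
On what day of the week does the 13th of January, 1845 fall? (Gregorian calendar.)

Monday

Doomsday rule: the anchor day for the 1800s is Friday. For year 45: 45÷12 = 3 r 9, and 9÷4 = 2, so 3+9+2 = 14.
Friday + 14 ≡ Friday — that's 1845's doomsday.
In January the doomsday date is Jan 3 (1845 is not a leap year).
Jan 13 is 10 days after Jan 3; 10 mod 7 = 3, so Friday + 3 = Monday.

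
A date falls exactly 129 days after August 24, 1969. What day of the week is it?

Wednesday

First find the weekday of Aug 24, 1969. Doomsday rule: the anchor day for the 1900s is Wednesday. For year 69: 69÷12 = 5 r 9, and 9÷4 = 2, so 5+9+2 = 16.
Wednesday + 16 ≡ Friday — that's 1969's doomsday.
In August the doomsday date is Aug 8.
Aug 24 is 16 days after Aug 8; 16 mod 7 = 2, so Friday + 2 = Sunday.
129 mod 7 = 3, so 129 days after a Sunday is Sunday + 3 = Wednesday.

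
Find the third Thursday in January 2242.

January 20, 2242

January 1, 2242 is a Saturday.
The first Thursday is therefore January 6 (5 days later).
The third Thursday is 6 + 2×7 = January 20.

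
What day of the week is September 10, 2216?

Tuesday

Doomsday rule: the anchor day for the 2200s is Friday. For year 16: 16÷12 = 1 r 4, and 4÷4 = 1, so 1+4+1 = 6.
Friday + 6 ≡ Thursday — that's 2216's doomsday.
In September the doomsday date is Sep 5.
Sep 10 is 5 days after Sep 5; 5 mod 7 = 5, so Thursday + 5 = Tuesday.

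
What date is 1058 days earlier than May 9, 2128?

June 16, 2125

−366 (one year; includes Feb 29, 2128) → May 9, 2127 (692 left).
−365 (one year) → May 9, 2126 (327 left).
−9 → Apr 30, 2126 (end of Apr, 30 days; 318 left).
−30 → Mar 31, 2126 (end of Mar, 31 days; 288 left).
−31 → Feb 28, 2126 (end of Feb, 28 days; 257 left).
−28 → Jan 31, 2126 (end of Jan, 31 days; 229 left).
−31 → Dec 31, 2125 (end of Dec, 31 days; 198 left).
−31 → Nov 30, 2125 (end of Nov, 30 days; 167 left).
−30 → Oct 31, 2125 (end of Oct, 31 days; 137 left).
−31 → Sep 30, 2125 (end of Sep, 30 days; 106 left).
−30 → Aug 31, 2125 (end of Aug, 31 days; 76 left).
−31 → Jul 31, 2125 (end of Jul, 31 days; 45 left).
−31 → Jun 30, 2125 (end of Jun, 30 days; 14 left).
−14 → Jun 16, 2125.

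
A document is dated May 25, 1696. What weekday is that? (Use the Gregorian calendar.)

Doomsday rule: the anchor day for the 1600s is Tuesday. For year 96: 96÷12 = 8 r 0, and 0÷4 = 0, so 8+0+0 = 8.
Tuesday + 8 ≡ Wednesday — that's 1696's doomsday.
In May the doomsday date is May 9.
May 25 is 16 days after May 9; 16 mod 7 = 2, so Wednesday + 2 = Friday.

Friday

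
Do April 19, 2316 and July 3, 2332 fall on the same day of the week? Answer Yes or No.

From Apr 19, 2316 to Jul 3, 2332 is 5919 days.
5919 mod 7 = 4, so they are different weekdays.
(Apr 19, 2316 is a Wednesday; Jul 3, 2332 is a Sunday.)

No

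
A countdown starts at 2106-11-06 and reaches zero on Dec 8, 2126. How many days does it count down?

Nov 6, 2106 → Nov 6, 2107: 365 days.
Nov 6, 2107 → Nov 6, 2108: 366 days (Feb 29, 2108 is in that span).
Nov 6, 2108 → Nov 6, 2109: 365 days.
Nov 6, 2109 → Nov 6, 2110: 365 days.
Nov 6, 2110 → Nov 6, 2111: 365 days.
Nov 6, 2111 → Nov 6, 2112: 366 days (Feb 29, 2112 is in that span).
Nov 6, 2112 → Nov 6, 2113: 365 days.
Nov 6, 2113 → Nov 6, 2114: 365 days.
Nov 6, 2114 → Nov 6, 2115: 365 days.
Nov 6, 2115 → Nov 6, 2116: 366 days (Feb 29, 2116 is in that span).
Nov 6, 2116 → Nov 6, 2117: 365 days.
Nov 6, 2117 → Nov 6, 2118: 365 days.
Nov 6, 2118 → Nov 6, 2119: 365 days.
Nov 6, 2119 → Nov 6, 2120: 366 days (Feb 29, 2120 is in that span).
Nov 6, 2120 → Nov 6, 2121: 365 days.
Nov 6, 2121 → Nov 6, 2122: 365 days.
Nov 6, 2122 → Nov 6, 2123: 365 days.
Nov 6, 2123 → Nov 6, 2124: 366 days (Feb 29, 2124 is in that span).
Nov 6, 2124 → Nov 6, 2125: 365 days.
Nov 6, 2125 → Dec 6, 2125: 30 days (November has 30).
Dec 6, 2125 → Jan 6, 2126: 31 days (December has 31).
Jan 6, 2126 → Feb 6, 2126: 31 days (January has 31).
Feb 6, 2126 → Mar 6, 2126: 28 days (February has 28).
Mar 6, 2126 → Apr 6, 2126: 31 days (March has 31).
Apr 6, 2126 → May 6, 2126: 30 days (April has 30).
May 6, 2126 → Jun 6, 2126: 31 days (May has 31).
Jun 6, 2126 → Jul 6, 2126: 30 days (June has 30).
Jul 6, 2126 → Aug 6, 2126: 31 days (July has 31).
Aug 6, 2126 → Sep 6, 2126: 31 days (August has 31).
Sep 6, 2126 → Oct 6, 2126: 30 days (September has 30).
Oct 6, 2126 → Nov 6, 2126: 31 days (October has 31).
Nov 6, 2126 → Dec 6, 2126: 30 days (November has 30).
Dec 6, 2126 → Dec 8, 2126: 2 days.
Total: 7337 days.

7337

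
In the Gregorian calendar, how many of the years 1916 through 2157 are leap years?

60

Multiples of 4 in [1916,2157]: 61.
Of those, multiples of 100: 2 (not leap unless ÷400).
Multiples of 400: 1.
Leap years = 61 − 2 + 1 = 60.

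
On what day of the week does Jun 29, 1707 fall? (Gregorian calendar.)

Wednesday

Doomsday rule: the anchor day for the 1700s is Sunday. For year 07: 7÷12 = 0 r 7, and 7÷4 = 1, so 0+7+1 = 8.
Sunday + 8 ≡ Monday — that's 1707's doomsday.
In June the doomsday date is Jun 6.
Jun 29 is 23 days after Jun 6; 23 mod 7 = 2, so Monday + 2 = Wednesday.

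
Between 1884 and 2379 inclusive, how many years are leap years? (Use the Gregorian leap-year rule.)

Multiples of 4 in [1884,2379]: 124.
Of those, multiples of 100: 5 (not leap unless ÷400).
Multiples of 400: 1.
Leap years = 124 − 5 + 1 = 120.

120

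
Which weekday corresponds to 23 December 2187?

January 1, 2187 is a Monday.
Jan 1, 2187 → Feb 1, 2187: 31 days (January has 31).
Feb 1, 2187 → Mar 1, 2187: 28 days (February has 28).
Mar 1, 2187 → Apr 1, 2187: 31 days (March has 31).
Apr 1, 2187 → May 1, 2187: 30 days (April has 30).
May 1, 2187 → Jun 1, 2187: 31 days (May has 31).
Jun 1, 2187 → Jul 1, 2187: 30 days (June has 30).
Jul 1, 2187 → Aug 1, 2187: 31 days (July has 31).
Aug 1, 2187 → Sep 1, 2187: 31 days (August has 31).
Sep 1, 2187 → Oct 1, 2187: 30 days (September has 30).
Oct 1, 2187 → Nov 1, 2187: 31 days (October has 31).
Nov 1, 2187 → Dec 1, 2187: 30 days (November has 30).
Dec 1, 2187 → Dec 23, 2187: 22 days.
Total: 356 days.
356 mod 7 = 6, so Monday + 6 = Sunday.

Sunday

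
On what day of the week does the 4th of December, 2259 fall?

Doomsday rule: the anchor day for the 2200s is Friday. For year 59: 59÷12 = 4 r 11, and 11÷4 = 2, so 4+11+2 = 17.
Friday + 17 ≡ Monday — that's 2259's doomsday.
In December the doomsday date is Dec 12.
Dec 4 is 8 days before Dec 12; 8 mod 7 = 1, so Monday − 1 = Sunday.

Sunday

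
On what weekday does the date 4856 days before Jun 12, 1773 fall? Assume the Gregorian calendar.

First find the weekday of Jun 12, 1773. Doomsday rule: the anchor day for the 1700s is Sunday. For year 73: 73÷12 = 6 r 1, and 1÷4 = 0, so 6+1+0 = 7.
Sunday + 7 ≡ Sunday — that's 1773's doomsday.
In June the doomsday date is Jun 6.
Jun 12 is 6 days after Jun 6; 6 mod 7 = 6, so Sunday + 6 = Saturday.
4856 mod 7 = 5, so 4856 days before a Saturday is Saturday − 5 = Monday.

Monday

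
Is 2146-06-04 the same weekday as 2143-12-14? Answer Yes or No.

From Dec 14, 2143 to Jun 4, 2146 is 903 days.
903 mod 7 = 0, so they are the same weekday.
(Dec 14, 2143 is a Saturday; Jun 4, 2146 is a Saturday.)

Yes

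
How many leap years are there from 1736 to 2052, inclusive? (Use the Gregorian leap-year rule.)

78

Multiples of 4 in [1736,2052]: 80.
Of those, multiples of 100: 3 (not leap unless ÷400).
Multiples of 400: 1.
Leap years = 80 − 3 + 1 = 78.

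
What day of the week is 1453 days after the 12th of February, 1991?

Feb 12, 1991 is a Tuesday.
1453 mod 7 = 4, so 1453 days after a Tuesday is Tuesday + 4 = Saturday.

Saturday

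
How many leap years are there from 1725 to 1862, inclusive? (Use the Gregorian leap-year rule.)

33

Multiples of 4 in [1725,1862]: 34.
Of those, multiples of 100: 1 (not leap unless ÷400).
Multiples of 400: 0.
Leap years = 34 − 1 + 0 = 33.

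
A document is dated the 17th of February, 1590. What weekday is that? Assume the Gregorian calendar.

Doomsday rule: the anchor day for the 1500s is Wednesday. For year 90: 90÷12 = 7 r 6, and 6÷4 = 1, so 7+6+1 = 14.
Wednesday + 14 ≡ Wednesday — that's 1590's doomsday.
In February the doomsday date is Feb 28 (1590 is not a leap year).
Feb 17 is 11 days before Feb 28; 11 mod 7 = 4, so Wednesday − 4 = Saturday.

Saturday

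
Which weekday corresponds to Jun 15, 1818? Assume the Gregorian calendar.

Doomsday rule: the anchor day for the 1800s is Friday. For year 18: 18÷12 = 1 r 6, and 6÷4 = 1, so 1+6+1 = 8.
Friday + 8 ≡ Saturday — that's 1818's doomsday.
In June the doomsday date is Jun 6.
Jun 15 is 9 days after Jun 6; 9 mod 7 = 2, so Saturday + 2 = Monday.

Monday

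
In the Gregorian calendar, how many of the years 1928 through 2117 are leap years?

Multiples of 4 in [1928,2117]: 48.
Of those, multiples of 100: 2 (not leap unless ÷400).
Multiples of 400: 1.
Leap years = 48 − 2 + 1 = 47.

47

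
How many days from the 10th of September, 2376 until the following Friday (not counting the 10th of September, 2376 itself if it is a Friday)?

7

Sep 10, 2376 is a Friday.
From Friday to the next Friday is 7 days.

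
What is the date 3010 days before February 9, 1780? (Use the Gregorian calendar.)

November 13, 1771

−365 (one year) → Feb 9, 1779 (2645 left).
−365 (one year) → Feb 9, 1778 (2280 left).
−365 (one year) → Feb 9, 1777 (1915 left).
−366 (one year; includes Feb 29, 1776) → Feb 9, 1776 (1549 left).
−365 (one year) → Feb 9, 1775 (1184 left).
−365 (one year) → Feb 9, 1774 (819 left).
−365 (one year) → Feb 9, 1773 (454 left).
−366 (one year; includes Feb 29, 1772) → Feb 9, 1772 (88 left).
−9 → Jan 31, 1772 (end of Jan, 31 days; 79 left).
−31 → Dec 31, 1771 (end of Dec, 31 days; 48 left).
−31 → Nov 30, 1771 (end of Nov, 30 days; 17 left).
−17 → Nov 13, 1771.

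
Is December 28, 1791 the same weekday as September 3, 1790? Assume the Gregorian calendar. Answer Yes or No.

From Sep 3, 1790 to Dec 28, 1791 is 481 days.
481 mod 7 = 5, so they are different weekdays.
(Sep 3, 1790 is a Friday; Dec 28, 1791 is a Wednesday.)

No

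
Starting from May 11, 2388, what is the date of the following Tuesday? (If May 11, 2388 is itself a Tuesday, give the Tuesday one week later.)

May 11, 2388 is a Wednesday.
From Wednesday to the next Tuesday is 6 days.
May 11, 2388 + 6 = May 17, 2388.

May 17, 2388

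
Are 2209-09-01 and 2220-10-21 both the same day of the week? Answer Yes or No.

No

From Sep 1, 2209 to Oct 21, 2220 is 4068 days.
4068 mod 7 = 1, so they are different weekdays.
(Sep 1, 2209 is a Friday; Oct 21, 2220 is a Saturday.)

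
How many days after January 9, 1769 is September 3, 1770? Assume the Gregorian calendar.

Jan 9, 1769 → Jan 9, 1770: 365 days.
Jan 9, 1770 → Feb 9, 1770: 31 days (January has 31).
Feb 9, 1770 → Mar 9, 1770: 28 days (February has 28).
Mar 9, 1770 → Apr 9, 1770: 31 days (March has 31).
Apr 9, 1770 → May 9, 1770: 30 days (April has 30).
May 9, 1770 → Jun 9, 1770: 31 days (May has 31).
Jun 9, 1770 → Jul 9, 1770: 30 days (June has 30).
Jul 9, 1770 → Aug 9, 1770: 31 days (July has 31).
Aug 9, 1770 → Sep 3, 1770: 25 days.
Total: 602 days.

602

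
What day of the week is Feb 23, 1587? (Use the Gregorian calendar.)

Monday

Doomsday rule: the anchor day for the 1500s is Wednesday. For year 87: 87÷12 = 7 r 3, and 3÷4 = 0, so 7+3+0 = 10.
Wednesday + 10 ≡ Saturday — that's 1587's doomsday.
In February the doomsday date is Feb 28 (1587 is not a leap year).
Feb 23 is 5 days before Feb 28; 5 mod 7 = 5, so Saturday − 5 = Monday.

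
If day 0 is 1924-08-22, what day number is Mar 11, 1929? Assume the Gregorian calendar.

Aug 22, 1924 → Aug 22, 1925: 365 days.
Aug 22, 1925 → Aug 22, 1926: 365 days.
Aug 22, 1926 → Aug 22, 1927: 365 days.
Aug 22, 1927 → Aug 22, 1928: 366 days (Feb 29, 1928 is in that span).
Aug 22, 1928 → Sep 22, 1928: 31 days (August has 31).
Sep 22, 1928 → Oct 22, 1928: 30 days (September has 30).
Oct 22, 1928 → Nov 22, 1928: 31 days (October has 31).
Nov 22, 1928 → Dec 22, 1928: 30 days (November has 30).
Dec 22, 1928 → Jan 22, 1929: 31 days (December has 31).
Jan 22, 1929 → Feb 22, 1929: 31 days (January has 31).
Feb 22, 1929 → Mar 11, 1929: 17 days.
Total: 1662 days.

1662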